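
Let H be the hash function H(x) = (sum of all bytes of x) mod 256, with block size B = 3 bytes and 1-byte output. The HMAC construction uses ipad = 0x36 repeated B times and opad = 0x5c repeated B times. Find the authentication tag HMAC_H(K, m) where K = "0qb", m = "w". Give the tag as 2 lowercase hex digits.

Key "0qb" = 30 71 62 is exactly B = 3 bytes: K' = 30 71 62.
K' ⊕ ipad = 06 47 54.  K' ⊕ opad = 6c 2d 3e.
Inner input = (K'⊕ipad) ∥ m = 06 47 54 ∥ 77.
Inner hash: sum = 6+71+84+119 = 280; mod 256 = 24 → 18.
Outer input = (K'⊕opad) ∥ inner = 6c 2d 3e ∥ 18.
Outer hash (tag): sum = 108+45+62+24 = 239 → ef.

ef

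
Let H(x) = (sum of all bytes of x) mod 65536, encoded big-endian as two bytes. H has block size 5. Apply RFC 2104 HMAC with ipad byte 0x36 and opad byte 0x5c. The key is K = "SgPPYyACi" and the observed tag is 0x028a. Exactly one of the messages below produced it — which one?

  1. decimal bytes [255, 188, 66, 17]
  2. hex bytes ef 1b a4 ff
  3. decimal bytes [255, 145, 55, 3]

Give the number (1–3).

3

Key "SgPPYyACi" = 53 67 50 50 59 79 41 43 69 is 9 bytes > B = 5, so hash it first: H(key) = 03 19, then zero-pad to 5 bytes: K' = 03 19 00 00 00.
K' ⊕ ipad = 35 2f 36 36 36; K' ⊕ opad = 5f 45 5c 5c 5c.
m1: inner = H(35 2f 36 36 36 ff bc 42 11) = 03 14; tag = H(5f 45 5c 5c 5c 03 14) = 01cf
m2: inner = H(35 2f 36 36 36 ef 1b a4 ff) = 03 b3; tag = H(5f 45 5c 5c 5c 03 b3) = 026e
m3: inner = H(35 2f 36 36 36 ff 91 37 03) = 02 d0; tag = H(5f 45 5c 5c 5c 02 d0) = 028a ← matches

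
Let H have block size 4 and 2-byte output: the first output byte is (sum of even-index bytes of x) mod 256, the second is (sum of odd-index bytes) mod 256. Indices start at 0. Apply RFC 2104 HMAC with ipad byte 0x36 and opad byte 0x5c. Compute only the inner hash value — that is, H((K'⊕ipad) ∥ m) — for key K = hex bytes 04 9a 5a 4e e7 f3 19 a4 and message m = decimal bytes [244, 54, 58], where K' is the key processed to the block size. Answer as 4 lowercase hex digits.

Key hex bytes 04 9a 5a 4e e7 f3 19 a4 is 8 bytes > B = 4, so hash it first: H(key) = 5e 7f, then zero-pad to 4 bytes: K' = 5e 7f 00 00.
K' ⊕ ipad = 68 49 36 36.
Inner input = 68 49 36 36 ∥ f4 36 3a.
Inner hash: even-index sum = 460 mod 256 = 204; odd-index sum = 181 mod 256 = 181 → cc b5.

ccb5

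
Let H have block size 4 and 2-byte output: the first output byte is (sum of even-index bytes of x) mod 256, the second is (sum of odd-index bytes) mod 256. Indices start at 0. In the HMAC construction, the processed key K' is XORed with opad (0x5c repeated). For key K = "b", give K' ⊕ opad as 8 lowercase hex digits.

3e5c5c5c

Key "b" = 62 is 1 byte ≤ B = 4; zero-pad to 4 bytes: K' = 62 00 00 00.
XOR each byte with 0x5c: 62⊕5c=3e, 00⊕5c=5c, 00⊕5c=5c, 00⊕5c=5c.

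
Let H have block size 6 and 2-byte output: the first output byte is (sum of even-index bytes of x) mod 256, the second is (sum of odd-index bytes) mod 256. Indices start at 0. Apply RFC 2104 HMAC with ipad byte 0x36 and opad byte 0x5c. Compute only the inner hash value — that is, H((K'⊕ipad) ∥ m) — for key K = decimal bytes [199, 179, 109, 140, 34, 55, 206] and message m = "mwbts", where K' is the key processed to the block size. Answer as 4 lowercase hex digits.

c097

Key decimal bytes [199, 179, 109, 140, 34, 55, 206] = c7 b3 6d 8c 22 37 ce is 7 bytes > B = 6, so hash it first: H(key) = 24 76, then zero-pad to 6 bytes: K' = 24 76 00 00 00 00.
K' ⊕ ipad = 12 40 36 36 36 36.
Inner input = 12 40 36 36 36 36 ∥ 6d 77 62 74 73.
Inner hash: even-index sum = 448 mod 256 = 192; odd-index sum = 407 mod 256 = 151 → c0 97.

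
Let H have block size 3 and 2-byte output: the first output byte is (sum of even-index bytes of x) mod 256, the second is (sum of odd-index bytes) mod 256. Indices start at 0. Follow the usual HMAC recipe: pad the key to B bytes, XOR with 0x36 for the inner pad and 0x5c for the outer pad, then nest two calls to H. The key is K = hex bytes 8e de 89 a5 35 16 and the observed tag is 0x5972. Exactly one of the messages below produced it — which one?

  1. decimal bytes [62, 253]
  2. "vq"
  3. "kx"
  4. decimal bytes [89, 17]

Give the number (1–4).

1

Key hex bytes 8e de 89 a5 35 16 is 6 bytes > B = 3, so hash it first: H(key) = 4c 99, then zero-pad to 3 bytes: K' = 4c 99 00.
K' ⊕ ipad = 7a af 36; K' ⊕ opad = 10 c5 5c.
m1: inner = H(7a af 36 3e fd) = ad ed; tag = H(10 c5 5c ad ed) = 5972 ← matches
m2: inner = H(7a af 36 76 71) = 21 25; tag = H(10 c5 5c 21 25) = 91e6
m3: inner = H(7a af 36 6b 78) = 28 1a; tag = H(10 c5 5c 28 1a) = 86ed
m4: inner = H(7a af 36 59 11) = c1 08; tag = H(10 c5 5c c1 08) = 7486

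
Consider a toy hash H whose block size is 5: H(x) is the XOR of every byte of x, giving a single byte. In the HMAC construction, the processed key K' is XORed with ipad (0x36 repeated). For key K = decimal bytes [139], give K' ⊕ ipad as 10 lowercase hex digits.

Key decimal bytes [139] = 8b is 1 byte ≤ B = 5; zero-pad to 5 bytes: K' = 8b 00 00 00 00.
XOR each byte with 0x36: 8b⊕36=bd, 00⊕36=36, 00⊕36=36, 00⊕36=36, 00⊕36=36.

bd36363636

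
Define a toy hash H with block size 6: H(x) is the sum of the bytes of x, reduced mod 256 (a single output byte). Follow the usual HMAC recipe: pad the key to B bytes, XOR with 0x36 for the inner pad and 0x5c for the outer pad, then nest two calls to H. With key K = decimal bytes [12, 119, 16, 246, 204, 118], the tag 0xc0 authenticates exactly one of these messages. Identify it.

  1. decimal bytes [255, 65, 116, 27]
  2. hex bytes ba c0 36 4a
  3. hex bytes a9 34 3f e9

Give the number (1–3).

Key decimal bytes [12, 119, 16, 246, 204, 118] = 0c 77 10 f6 cc 76 is exactly B = 6 bytes: K' = 0c 77 10 f6 cc 76.
K' ⊕ ipad = 3a 41 26 c0 fa 40; K' ⊕ opad = 50 2b 4c aa 90 2a.
m1: inner = H(3a 41 26 c0 fa 40 ff 41 74 1b) = 6a; tag = H(50 2b 4c aa 90 2a 6a) = 95
m2: inner = H(3a 41 26 c0 fa 40 ba c0 36 4a) = 95; tag = H(50 2b 4c aa 90 2a 95) = c0 ← matches
m3: inner = H(3a 41 26 c0 fa 40 a9 34 3f e9) = a0; tag = H(50 2b 4c aa 90 2a a0) = cb

2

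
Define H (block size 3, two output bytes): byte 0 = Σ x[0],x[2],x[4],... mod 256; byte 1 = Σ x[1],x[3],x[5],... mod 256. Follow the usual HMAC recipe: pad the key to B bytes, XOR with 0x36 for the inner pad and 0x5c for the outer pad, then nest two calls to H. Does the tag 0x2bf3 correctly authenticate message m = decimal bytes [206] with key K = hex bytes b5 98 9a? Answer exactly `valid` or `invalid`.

Key hex bytes b5 98 9a is exactly B = 3 bytes: K' = b5 98 9a.
K' ⊕ ipad = 83 ae ac; K' ⊕ opad = e9 c4 c6.
Inner hash: even-index sum = 303 mod 256 = 47; odd-index sum = 380 mod 256 = 124 → 2f 7c.
Outer hash (recomputed tag): even-index sum = 555 mod 256 = 43; odd-index sum = 243 mod 256 = 243 → 2b f3.
Recomputed tag = 2bf3; claimed = 2bf3 → match.

valid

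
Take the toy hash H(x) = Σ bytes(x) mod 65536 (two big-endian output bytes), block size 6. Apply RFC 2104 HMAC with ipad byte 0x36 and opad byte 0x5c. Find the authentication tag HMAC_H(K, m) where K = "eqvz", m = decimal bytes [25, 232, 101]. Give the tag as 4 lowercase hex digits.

0268

Key "eqvz" = 65 71 76 7a is 4 bytes ≤ B = 6; zero-pad to 6 bytes: K' = 65 71 76 7a 00 00.
K' ⊕ ipad = 53 47 40 4c 36 36.  K' ⊕ opad = 39 2d 2a 26 5c 5c.
Inner input = (K'⊕ipad) ∥ m = 53 47 40 4c 36 36 ∥ 19 e8 65.
Inner hash: sum = 83+71+64+76+54+54+25+232+101 = 760 → 02 f8.
Outer input = (K'⊕opad) ∥ inner = 39 2d 2a 26 5c 5c ∥ 02 f8.
Outer hash (tag): sum = 57+45+42+38+92+92+2+248 = 616 → 02 68.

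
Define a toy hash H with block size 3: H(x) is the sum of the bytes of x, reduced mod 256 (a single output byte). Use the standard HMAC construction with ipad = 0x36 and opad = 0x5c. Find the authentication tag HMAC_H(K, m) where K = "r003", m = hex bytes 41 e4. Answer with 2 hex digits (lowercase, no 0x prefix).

d5

Key "r003" = 72 30 30 33 is 4 bytes > B = 3, so hash it first: H(key) = 05, then zero-pad to 3 bytes: K' = 05 00 00.
K' ⊕ ipad = 33 36 36.  K' ⊕ opad = 59 5c 5c.
Inner input = (K'⊕ipad) ∥ m = 33 36 36 ∥ 41 e4.
Inner hash: sum = 51+54+54+65+228 = 452; mod 256 = 196 → c4.
Outer input = (K'⊕opad) ∥ inner = 59 5c 5c ∥ c4.
Outer hash (tag): sum = 89+92+92+196 = 469; mod 256 = 213 → d5.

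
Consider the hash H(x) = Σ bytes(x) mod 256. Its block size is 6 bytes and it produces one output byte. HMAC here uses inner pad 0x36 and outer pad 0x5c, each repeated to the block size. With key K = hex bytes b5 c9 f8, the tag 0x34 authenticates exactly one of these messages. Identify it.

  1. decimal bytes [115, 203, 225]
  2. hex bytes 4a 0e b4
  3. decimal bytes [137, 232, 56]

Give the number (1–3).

2

Key hex bytes b5 c9 f8 is 3 bytes ≤ B = 6; zero-pad to 6 bytes: K' = b5 c9 f8 00 00 00.
K' ⊕ ipad = 83 ff ce 36 36 36; K' ⊕ opad = e9 95 a4 5c 5c 5c.
m1: inner = H(83 ff ce 36 36 36 73 cb e1) = 11; tag = H(e9 95 a4 5c 5c 5c 11) = 47
m2: inner = H(83 ff ce 36 36 36 4a 0e b4) = fe; tag = H(e9 95 a4 5c 5c 5c fe) = 34 ← matches
m3: inner = H(83 ff ce 36 36 36 89 e8 38) = 9b; tag = H(e9 95 a4 5c 5c 5c 9b) = d1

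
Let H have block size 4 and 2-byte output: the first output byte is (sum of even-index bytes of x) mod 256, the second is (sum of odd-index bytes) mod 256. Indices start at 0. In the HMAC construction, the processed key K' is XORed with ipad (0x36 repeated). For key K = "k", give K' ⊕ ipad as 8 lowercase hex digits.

5d363636

Key "k" = 6b is 1 byte ≤ B = 4; zero-pad to 4 bytes: K' = 6b 00 00 00.
XOR each byte with 0x36: 6b⊕36=5d, 00⊕36=36, 00⊕36=36, 00⊕36=36.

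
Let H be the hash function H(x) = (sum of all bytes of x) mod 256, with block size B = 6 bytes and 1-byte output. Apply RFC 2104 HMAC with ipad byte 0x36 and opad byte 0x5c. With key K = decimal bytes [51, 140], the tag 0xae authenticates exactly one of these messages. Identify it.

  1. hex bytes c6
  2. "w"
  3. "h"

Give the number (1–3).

3

Key decimal bytes [51, 140] = 33 8c is 2 bytes ≤ B = 6; zero-pad to 6 bytes: K' = 33 8c 00 00 00 00.
K' ⊕ ipad = 05 ba 36 36 36 36; K' ⊕ opad = 6f d0 5c 5c 5c 5c.
m1: inner = H(05 ba 36 36 36 36 c6) = 5d; tag = H(6f d0 5c 5c 5c 5c 5d) = 0c
m2: inner = H(05 ba 36 36 36 36 77) = 0e; tag = H(6f d0 5c 5c 5c 5c 0e) = bd
m3: inner = H(05 ba 36 36 36 36 68) = ff; tag = H(6f d0 5c 5c 5c 5c ff) = ae ← matches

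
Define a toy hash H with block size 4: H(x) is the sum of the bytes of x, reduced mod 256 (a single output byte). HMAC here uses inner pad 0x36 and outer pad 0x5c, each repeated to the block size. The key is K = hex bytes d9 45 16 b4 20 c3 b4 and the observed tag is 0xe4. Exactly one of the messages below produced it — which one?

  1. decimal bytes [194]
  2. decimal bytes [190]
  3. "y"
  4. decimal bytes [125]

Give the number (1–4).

1

Key hex bytes d9 45 16 b4 20 c3 b4 is 7 bytes > B = 4, so hash it first: H(key) = 7f, then zero-pad to 4 bytes: K' = 7f 00 00 00.
K' ⊕ ipad = 49 36 36 36; K' ⊕ opad = 23 5c 5c 5c.
m1: inner = H(49 36 36 36 c2) = ad; tag = H(23 5c 5c 5c ad) = e4 ← matches
m2: inner = H(49 36 36 36 be) = a9; tag = H(23 5c 5c 5c a9) = e0
m3: inner = H(49 36 36 36 79) = 64; tag = H(23 5c 5c 5c 64) = 9b
m4: inner = H(49 36 36 36 7d) = 68; tag = H(23 5c 5c 5c 68) = 9f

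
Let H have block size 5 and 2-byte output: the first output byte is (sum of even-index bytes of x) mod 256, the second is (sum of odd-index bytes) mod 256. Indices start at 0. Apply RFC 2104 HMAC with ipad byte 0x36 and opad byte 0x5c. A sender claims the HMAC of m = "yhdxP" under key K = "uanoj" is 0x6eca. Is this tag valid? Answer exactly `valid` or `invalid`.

invalid

Key "uanoj" = 75 61 6e 6f 6a is exactly B = 5 bytes: K' = 75 61 6e 6f 6a.
K' ⊕ ipad = 43 57 58 59 5c; K' ⊕ opad = 29 3d 32 33 36.
Inner hash: even-index sum = 471 mod 256 = 215; odd-index sum = 477 mod 256 = 221 → d7 dd.
Outer hash (recomputed tag): even-index sum = 366 mod 256 = 110; odd-index sum = 327 mod 256 = 71 → 6e 47.
Recomputed tag = 6e47; claimed = 6eca → mismatch.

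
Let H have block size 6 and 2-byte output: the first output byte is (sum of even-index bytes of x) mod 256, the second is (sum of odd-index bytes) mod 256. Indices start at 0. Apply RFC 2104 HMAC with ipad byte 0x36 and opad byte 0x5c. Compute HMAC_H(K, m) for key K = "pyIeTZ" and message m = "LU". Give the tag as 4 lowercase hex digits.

bcc7

Key "pyIeTZ" = 70 79 49 65 54 5a is exactly B = 6 bytes: K' = 70 79 49 65 54 5a.
K' ⊕ ipad = 46 4f 7f 53 62 6c.  K' ⊕ opad = 2c 25 15 39 08 06.
Inner input = (K'⊕ipad) ∥ m = 46 4f 7f 53 62 6c ∥ 4c 55.
Inner hash: even-index sum = 371 mod 256 = 115; odd-index sum = 355 mod 256 = 99 → 73 63.
Outer input = (K'⊕opad) ∥ inner = 2c 25 15 39 08 06 ∥ 73 63.
Outer hash (tag): even-index sum = 188 mod 256 = 188; odd-index sum = 199 mod 256 = 199 → bc c7.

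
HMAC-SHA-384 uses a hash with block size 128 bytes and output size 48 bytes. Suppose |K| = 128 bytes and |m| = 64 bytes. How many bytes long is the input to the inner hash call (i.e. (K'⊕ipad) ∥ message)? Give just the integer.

192

Key is 128 ≤ 128 bytes, zero-padded: |K'| = 128.
Inner input = (K'⊕ipad) ∥ m → 128 + 64 = 192 bytes.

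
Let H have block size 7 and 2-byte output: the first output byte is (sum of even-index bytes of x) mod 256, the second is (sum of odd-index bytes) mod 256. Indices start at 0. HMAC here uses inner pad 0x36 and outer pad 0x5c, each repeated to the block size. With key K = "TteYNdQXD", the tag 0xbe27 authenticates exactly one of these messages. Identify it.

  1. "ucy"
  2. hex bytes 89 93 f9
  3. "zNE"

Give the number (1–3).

Key "TteYNdQXD" = 54 74 65 59 4e 64 51 58 44 is 9 bytes > B = 7, so hash it first: H(key) = 9c 89, then zero-pad to 7 bytes: K' = 9c 89 00 00 00 00 00.
K' ⊕ ipad = aa bf 36 36 36 36 36; K' ⊕ opad = c0 d5 5c 5c 5c 5c 5c.
m1: inner = H(aa bf 36 36 36 36 36 75 63 79) = af 19; tag = H(c0 d5 5c 5c 5c 5c 5c af 19) = ed3c
m2: inner = H(aa bf 36 36 36 36 36 89 93 f9) = df ad; tag = H(c0 d5 5c 5c 5c 5c 5c df ad) = 816c
m3: inner = H(aa bf 36 36 36 36 36 7a 4e 45) = 9a ea; tag = H(c0 d5 5c 5c 5c 5c 5c 9a ea) = be27 ← matches

3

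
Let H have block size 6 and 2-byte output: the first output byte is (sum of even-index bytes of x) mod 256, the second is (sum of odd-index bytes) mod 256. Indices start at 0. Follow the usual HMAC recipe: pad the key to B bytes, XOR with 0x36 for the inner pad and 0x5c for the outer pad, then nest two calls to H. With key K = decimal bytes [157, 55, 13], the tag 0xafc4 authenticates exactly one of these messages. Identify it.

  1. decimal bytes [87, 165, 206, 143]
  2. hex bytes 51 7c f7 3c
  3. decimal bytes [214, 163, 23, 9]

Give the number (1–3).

Key decimal bytes [157, 55, 13] = 9d 37 0d is 3 bytes ≤ B = 6; zero-pad to 6 bytes: K' = 9d 37 0d 00 00 00.
K' ⊕ ipad = ab 01 3b 36 36 36; K' ⊕ opad = c1 6b 51 5c 5c 5c.
m1: inner = H(ab 01 3b 36 36 36 57 a5 ce 8f) = 41 a1; tag = H(c1 6b 51 5c 5c 5c 41 a1) = afc4 ← matches
m2: inner = H(ab 01 3b 36 36 36 51 7c f7 3c) = 64 25; tag = H(c1 6b 51 5c 5c 5c 64 25) = d248
m3: inner = H(ab 01 3b 36 36 36 d6 a3 17 09) = 09 19; tag = H(c1 6b 51 5c 5c 5c 09 19) = 773c

1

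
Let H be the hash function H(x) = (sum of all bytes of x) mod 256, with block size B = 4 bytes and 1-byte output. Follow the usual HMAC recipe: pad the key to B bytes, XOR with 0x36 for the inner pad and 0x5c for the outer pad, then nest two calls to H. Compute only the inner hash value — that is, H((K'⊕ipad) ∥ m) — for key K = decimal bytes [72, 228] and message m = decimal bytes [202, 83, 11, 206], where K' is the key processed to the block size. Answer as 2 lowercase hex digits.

b2

Key decimal bytes [72, 228] = 48 e4 is 2 bytes ≤ B = 4; zero-pad to 4 bytes: K' = 48 e4 00 00.
K' ⊕ ipad = 7e d2 36 36.
Inner input = 7e d2 36 36 ∥ ca 53 0b ce.
Inner hash: sum = 126+210+54+54+202+83+11+206 = 946; mod 256 = 178 → b2.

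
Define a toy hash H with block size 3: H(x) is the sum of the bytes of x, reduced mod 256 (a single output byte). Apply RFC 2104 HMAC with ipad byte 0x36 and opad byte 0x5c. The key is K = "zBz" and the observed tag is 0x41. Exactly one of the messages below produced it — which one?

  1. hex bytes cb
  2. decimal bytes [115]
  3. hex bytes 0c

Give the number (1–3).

Key "zBz" = 7a 42 7a is exactly B = 3 bytes: K' = 7a 42 7a.
K' ⊕ ipad = 4c 74 4c; K' ⊕ opad = 26 1e 26.
m1: inner = H(4c 74 4c cb) = d7; tag = H(26 1e 26 d7) = 41 ← matches
m2: inner = H(4c 74 4c 73) = 7f; tag = H(26 1e 26 7f) = e9
m3: inner = H(4c 74 4c 0c) = 18; tag = H(26 1e 26 18) = 82

1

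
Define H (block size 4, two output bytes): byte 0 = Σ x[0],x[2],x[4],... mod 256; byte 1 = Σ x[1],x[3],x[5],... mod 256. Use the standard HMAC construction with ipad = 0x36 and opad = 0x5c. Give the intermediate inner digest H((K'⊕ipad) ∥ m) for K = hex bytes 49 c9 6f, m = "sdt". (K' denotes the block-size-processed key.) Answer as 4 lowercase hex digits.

bf99

Key hex bytes 49 c9 6f is 3 bytes ≤ B = 4; zero-pad to 4 bytes: K' = 49 c9 6f 00.
K' ⊕ ipad = 7f ff 59 36.
Inner input = 7f ff 59 36 ∥ 73 64 74.
Inner hash: even-index sum = 447 mod 256 = 191; odd-index sum = 409 mod 256 = 153 → bf 99.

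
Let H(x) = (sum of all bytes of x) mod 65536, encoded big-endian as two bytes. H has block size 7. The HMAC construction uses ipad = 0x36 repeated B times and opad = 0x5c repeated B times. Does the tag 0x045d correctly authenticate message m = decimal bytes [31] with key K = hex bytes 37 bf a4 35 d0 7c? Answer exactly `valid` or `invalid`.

valid

Key hex bytes 37 bf a4 35 d0 7c is 6 bytes ≤ B = 7; zero-pad to 7 bytes: K' = 37 bf a4 35 d0 7c 00.
K' ⊕ ipad = 01 89 92 03 e6 4a 36; K' ⊕ opad = 6b e3 f8 69 8c 20 5c.
Inner hash: sum = 1+137+146+3+230+74+54+31 = 676 → 02 a4.
Outer hash (recomputed tag): sum = 107+227+248+105+140+32+92+2+164 = 1117 → 04 5d.
Recomputed tag = 045d; claimed = 045d → match.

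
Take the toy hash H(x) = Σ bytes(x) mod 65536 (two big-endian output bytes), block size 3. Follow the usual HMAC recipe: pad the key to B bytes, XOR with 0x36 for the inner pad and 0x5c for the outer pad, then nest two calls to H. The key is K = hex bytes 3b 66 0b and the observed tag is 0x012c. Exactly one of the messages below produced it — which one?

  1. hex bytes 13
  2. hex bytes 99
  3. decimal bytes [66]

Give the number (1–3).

Key hex bytes 3b 66 0b is exactly B = 3 bytes: K' = 3b 66 0b.
K' ⊕ ipad = 0d 50 3d; K' ⊕ opad = 67 3a 57.
m1: inner = H(0d 50 3d 13) = 00 ad; tag = H(67 3a 57 00 ad) = 01a5
m2: inner = H(0d 50 3d 99) = 01 33; tag = H(67 3a 57 01 33) = 012c ← matches
m3: inner = H(0d 50 3d 42) = 00 dc; tag = H(67 3a 57 00 dc) = 01d4

2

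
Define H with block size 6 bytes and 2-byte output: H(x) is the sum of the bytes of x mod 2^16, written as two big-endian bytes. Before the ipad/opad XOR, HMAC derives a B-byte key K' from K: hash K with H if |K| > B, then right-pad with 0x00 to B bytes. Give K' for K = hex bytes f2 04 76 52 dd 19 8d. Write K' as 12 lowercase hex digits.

034100000000

|K| = 7 > B = 6, so first hash the key.
H(K): sum = 242+4+118+82+221+25+141 = 833 → 03 41.
Zero-pad H(K) = 03 41 to 6 bytes: K' = 03 41 00 00 00 00.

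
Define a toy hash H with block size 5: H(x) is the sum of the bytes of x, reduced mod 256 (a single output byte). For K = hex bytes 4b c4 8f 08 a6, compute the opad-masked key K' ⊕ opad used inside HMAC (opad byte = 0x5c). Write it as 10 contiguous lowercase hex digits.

1798d354fa

Key hex bytes 4b c4 8f 08 a6 is exactly B = 5 bytes: K' = 4b c4 8f 08 a6.
XOR each byte with 0x5c: 4b⊕5c=17, c4⊕5c=98, 8f⊕5c=d3, 08⊕5c=54, a6⊕5c=fa.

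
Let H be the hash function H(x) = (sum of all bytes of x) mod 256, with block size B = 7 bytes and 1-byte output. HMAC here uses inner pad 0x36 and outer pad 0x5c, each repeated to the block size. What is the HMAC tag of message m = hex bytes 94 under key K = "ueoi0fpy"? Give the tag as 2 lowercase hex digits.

74

Key "ueoi0fpy" = 75 65 6f 69 30 66 70 79 is 8 bytes > B = 7, so hash it first: H(key) = 31, then zero-pad to 7 bytes: K' = 31 00 00 00 00 00 00.
K' ⊕ ipad = 07 36 36 36 36 36 36.  K' ⊕ opad = 6d 5c 5c 5c 5c 5c 5c.
Inner input = (K'⊕ipad) ∥ m = 07 36 36 36 36 36 36 ∥ 94.
Inner hash: sum = 7+54+54+54+54+54+54+148 = 479; mod 256 = 223 → df.
Outer input = (K'⊕opad) ∥ inner = 6d 5c 5c 5c 5c 5c 5c ∥ df.
Outer hash (tag): sum = 109+92+92+92+92+92+92+223 = 884; mod 256 = 116 → 74.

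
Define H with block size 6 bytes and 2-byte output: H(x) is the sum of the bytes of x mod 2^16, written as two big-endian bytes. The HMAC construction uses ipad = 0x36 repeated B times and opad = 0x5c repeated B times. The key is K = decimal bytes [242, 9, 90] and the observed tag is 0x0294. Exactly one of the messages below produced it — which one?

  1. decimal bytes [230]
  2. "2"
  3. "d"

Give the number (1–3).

3

Key decimal bytes [242, 9, 90] = f2 09 5a is 3 bytes ≤ B = 6; zero-pad to 6 bytes: K' = f2 09 5a 00 00 00.
K' ⊕ ipad = c4 3f 6c 36 36 36; K' ⊕ opad = ae 55 06 5c 5c 5c.
m1: inner = H(c4 3f 6c 36 36 36 e6) = 02 f7; tag = H(ae 55 06 5c 5c 5c 02 f7) = 0316
m2: inner = H(c4 3f 6c 36 36 36 32) = 02 43; tag = H(ae 55 06 5c 5c 5c 02 43) = 0262
m3: inner = H(c4 3f 6c 36 36 36 64) = 02 75; tag = H(ae 55 06 5c 5c 5c 02 75) = 0294 ← matches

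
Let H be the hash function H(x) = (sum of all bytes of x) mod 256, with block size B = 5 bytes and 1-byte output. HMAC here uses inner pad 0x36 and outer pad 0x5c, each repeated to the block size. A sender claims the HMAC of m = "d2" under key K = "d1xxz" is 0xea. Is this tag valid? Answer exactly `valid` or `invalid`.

Key "d1xxz" = 64 31 78 78 7a is exactly B = 5 bytes: K' = 64 31 78 78 7a.
K' ⊕ ipad = 52 07 4e 4e 4c; K' ⊕ opad = 38 6d 24 24 26.
Inner hash: sum = 82+7+78+78+76+100+50 = 471; mod 256 = 215 → d7.
Outer hash (recomputed tag): sum = 56+109+36+36+38+215 = 490; mod 256 = 234 → ea.
Recomputed tag = ea; claimed = ea → match.

valid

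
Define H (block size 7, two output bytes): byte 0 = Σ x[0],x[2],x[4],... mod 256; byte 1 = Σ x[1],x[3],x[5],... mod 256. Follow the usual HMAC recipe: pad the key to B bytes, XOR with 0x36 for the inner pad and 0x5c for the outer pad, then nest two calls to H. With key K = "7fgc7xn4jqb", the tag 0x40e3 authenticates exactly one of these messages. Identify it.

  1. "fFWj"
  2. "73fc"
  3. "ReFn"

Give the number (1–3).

Key "7fgc7xn4jqb" = 37 66 67 63 37 78 6e 34 6a 71 62 is 11 bytes > B = 7, so hash it first: H(key) = 0f e6, then zero-pad to 7 bytes: K' = 0f e6 00 00 00 00 00.
K' ⊕ ipad = 39 d0 36 36 36 36 36; K' ⊕ opad = 53 ba 5c 5c 5c 5c 5c.
m1: inner = H(39 d0 36 36 36 36 36 66 46 57 6a) = 8b f9; tag = H(53 ba 5c 5c 5c 5c 5c 8b f9) = 60fd
m2: inner = H(39 d0 36 36 36 36 36 37 33 66 63) = 71 d9; tag = H(53 ba 5c 5c 5c 5c 5c 71 d9) = 40e3 ← matches
m3: inner = H(39 d0 36 36 36 36 36 52 65 46 6e) = ae d4; tag = H(53 ba 5c 5c 5c 5c 5c ae d4) = 3b20

2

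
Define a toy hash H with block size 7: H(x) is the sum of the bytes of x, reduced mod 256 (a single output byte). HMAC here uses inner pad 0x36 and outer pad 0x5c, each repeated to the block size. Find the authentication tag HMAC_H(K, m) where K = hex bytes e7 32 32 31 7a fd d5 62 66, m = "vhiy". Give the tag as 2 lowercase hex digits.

Key hex bytes e7 32 32 31 7a fd d5 62 66 is 9 bytes > B = 7, so hash it first: H(key) = 90, then zero-pad to 7 bytes: K' = 90 00 00 00 00 00 00.
K' ⊕ ipad = a6 36 36 36 36 36 36.  K' ⊕ opad = cc 5c 5c 5c 5c 5c 5c.
Inner input = (K'⊕ipad) ∥ m = a6 36 36 36 36 36 36 ∥ 76 68 69 79.
Inner hash: sum = 166+54+54+54+54+54+54+118+104+105+121 = 938; mod 256 = 170 → aa.
Outer input = (K'⊕opad) ∥ inner = cc 5c 5c 5c 5c 5c 5c ∥ aa.
Outer hash (tag): sum = 204+92+92+92+92+92+92+170 = 926; mod 256 = 158 → 9e.

9e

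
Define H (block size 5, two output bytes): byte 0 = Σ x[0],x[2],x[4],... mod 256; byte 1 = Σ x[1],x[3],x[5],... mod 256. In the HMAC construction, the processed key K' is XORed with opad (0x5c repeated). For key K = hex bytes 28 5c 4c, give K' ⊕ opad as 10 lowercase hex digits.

7400105c5c

Key hex bytes 28 5c 4c is 3 bytes ≤ B = 5; zero-pad to 5 bytes: K' = 28 5c 4c 00 00.
XOR each byte with 0x5c: 28⊕5c=74, 5c⊕5c=00, 4c⊕5c=10, 00⊕5c=5c, 00⊕5c=5c.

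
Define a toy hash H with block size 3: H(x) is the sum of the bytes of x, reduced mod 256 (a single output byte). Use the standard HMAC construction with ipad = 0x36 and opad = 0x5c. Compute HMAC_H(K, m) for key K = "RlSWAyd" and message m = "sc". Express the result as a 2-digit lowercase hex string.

Key "RlSWAyd" = 52 6c 53 57 41 79 64 is 7 bytes > B = 3, so hash it first: H(key) = 86, then zero-pad to 3 bytes: K' = 86 00 00.
K' ⊕ ipad = b0 36 36.  K' ⊕ opad = da 5c 5c.
Inner input = (K'⊕ipad) ∥ m = b0 36 36 ∥ 73 63.
Inner hash: sum = 176+54+54+115+99 = 498; mod 256 = 242 → f2.
Outer input = (K'⊕opad) ∥ inner = da 5c 5c ∥ f2.
Outer hash (tag): sum = 218+92+92+242 = 644; mod 256 = 132 → 84.

84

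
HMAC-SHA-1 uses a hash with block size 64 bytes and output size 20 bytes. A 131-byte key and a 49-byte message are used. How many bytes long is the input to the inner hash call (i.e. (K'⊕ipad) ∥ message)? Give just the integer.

Key is 131 > 64 bytes, so it is hashed to 20 bytes then zero-padded to 64: |K'| = 64.
Inner input = (K'⊕ipad) ∥ m → 64 + 49 = 113 bytes.

113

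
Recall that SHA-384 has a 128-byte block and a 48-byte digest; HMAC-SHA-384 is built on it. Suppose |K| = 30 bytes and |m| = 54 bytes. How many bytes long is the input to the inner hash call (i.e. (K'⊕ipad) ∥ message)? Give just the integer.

Key is 30 ≤ 128 bytes, zero-padded: |K'| = 128.
Inner input = (K'⊕ipad) ∥ m → 128 + 54 = 182 bytes.

182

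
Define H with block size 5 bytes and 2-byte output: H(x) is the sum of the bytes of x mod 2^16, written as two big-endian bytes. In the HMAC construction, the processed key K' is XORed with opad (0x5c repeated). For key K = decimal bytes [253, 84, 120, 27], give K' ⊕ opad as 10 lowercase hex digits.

Key decimal bytes [253, 84, 120, 27] = fd 54 78 1b is 4 bytes ≤ B = 5; zero-pad to 5 bytes: K' = fd 54 78 1b 00.
XOR each byte with 0x5c: fd⊕5c=a1, 54⊕5c=08, 78⊕5c=24, 1b⊕5c=47, 00⊕5c=5c.

a10824475c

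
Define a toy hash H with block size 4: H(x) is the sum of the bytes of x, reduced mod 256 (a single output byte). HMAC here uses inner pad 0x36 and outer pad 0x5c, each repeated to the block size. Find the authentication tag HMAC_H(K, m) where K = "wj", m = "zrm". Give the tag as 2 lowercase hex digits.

7b

Key "wj" = 77 6a is 2 bytes ≤ B = 4; zero-pad to 4 bytes: K' = 77 6a 00 00.
K' ⊕ ipad = 41 5c 36 36.  K' ⊕ opad = 2b 36 5c 5c.
Inner input = (K'⊕ipad) ∥ m = 41 5c 36 36 ∥ 7a 72 6d.
Inner hash: sum = 65+92+54+54+122+114+109 = 610; mod 256 = 98 → 62.
Outer input = (K'⊕opad) ∥ inner = 2b 36 5c 5c ∥ 62.
Outer hash (tag): sum = 43+54+92+92+98 = 379; mod 256 = 123 → 7b.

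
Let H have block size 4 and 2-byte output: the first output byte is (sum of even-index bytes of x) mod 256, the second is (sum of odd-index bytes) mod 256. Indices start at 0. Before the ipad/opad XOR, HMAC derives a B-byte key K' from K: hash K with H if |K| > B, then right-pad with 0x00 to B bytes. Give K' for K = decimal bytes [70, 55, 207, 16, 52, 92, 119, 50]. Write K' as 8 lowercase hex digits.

|K| = 8 > B = 4, so first hash the key.
H(K): even-index sum = 448 mod 256 = 192; odd-index sum = 213 mod 256 = 213 → c0 d5.
Zero-pad H(K) = c0 d5 to 4 bytes: K' = c0 d5 00 00.

c0d50000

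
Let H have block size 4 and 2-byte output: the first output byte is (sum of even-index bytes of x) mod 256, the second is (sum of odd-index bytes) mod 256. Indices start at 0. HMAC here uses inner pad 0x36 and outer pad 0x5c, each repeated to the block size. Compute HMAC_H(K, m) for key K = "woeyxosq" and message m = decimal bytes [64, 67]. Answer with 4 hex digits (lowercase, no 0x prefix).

Key "woeyxosq" = 77 6f 65 79 78 6f 73 71 is 8 bytes > B = 4, so hash it first: H(key) = c7 c8, then zero-pad to 4 bytes: K' = c7 c8 00 00.
K' ⊕ ipad = f1 fe 36 36.  K' ⊕ opad = 9b 94 5c 5c.
Inner input = (K'⊕ipad) ∥ m = f1 fe 36 36 ∥ 40 43.
Inner hash: even-index sum = 359 mod 256 = 103; odd-index sum = 375 mod 256 = 119 → 67 77.
Outer input = (K'⊕opad) ∥ inner = 9b 94 5c 5c ∥ 67 77.
Outer hash (tag): even-index sum = 350 mod 256 = 94; odd-index sum = 359 mod 256 = 103 → 5e 67.

5e67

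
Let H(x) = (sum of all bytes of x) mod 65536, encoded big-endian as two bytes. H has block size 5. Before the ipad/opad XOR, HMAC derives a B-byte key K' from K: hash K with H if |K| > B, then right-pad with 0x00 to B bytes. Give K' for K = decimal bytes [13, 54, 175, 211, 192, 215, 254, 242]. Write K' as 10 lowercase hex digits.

|K| = 8 > B = 5, so first hash the key.
H(K): sum = 13+54+175+211+192+215+254+242 = 1356 → 05 4c.
Zero-pad H(K) = 05 4c to 5 bytes: K' = 05 4c 00 00 00.

054c000000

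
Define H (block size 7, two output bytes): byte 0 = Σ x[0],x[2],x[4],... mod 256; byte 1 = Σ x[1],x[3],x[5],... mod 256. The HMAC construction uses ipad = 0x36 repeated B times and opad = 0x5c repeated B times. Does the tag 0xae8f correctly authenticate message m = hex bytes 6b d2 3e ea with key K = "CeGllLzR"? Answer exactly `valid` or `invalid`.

Key "CeGllLzR" = 43 65 47 6c 6c 4c 7a 52 is 8 bytes > B = 7, so hash it first: H(key) = 70 6f, then zero-pad to 7 bytes: K' = 70 6f 00 00 00 00 00.
K' ⊕ ipad = 46 59 36 36 36 36 36; K' ⊕ opad = 2c 33 5c 5c 5c 5c 5c.
Inner hash: even-index sum = 676 mod 256 = 164; odd-index sum = 366 mod 256 = 110 → a4 6e.
Outer hash (recomputed tag): even-index sum = 430 mod 256 = 174; odd-index sum = 399 mod 256 = 143 → ae 8f.
Recomputed tag = ae8f; claimed = ae8f → match.

valid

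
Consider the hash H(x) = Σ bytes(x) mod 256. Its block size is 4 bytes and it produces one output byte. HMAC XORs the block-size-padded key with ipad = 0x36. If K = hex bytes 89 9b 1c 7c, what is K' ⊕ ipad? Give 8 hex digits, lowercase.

Key hex bytes 89 9b 1c 7c is exactly B = 4 bytes: K' = 89 9b 1c 7c.
XOR each byte with 0x36: 89⊕36=bf, 9b⊕36=ad, 1c⊕36=2a, 7c⊕36=4a.

bfad2a4a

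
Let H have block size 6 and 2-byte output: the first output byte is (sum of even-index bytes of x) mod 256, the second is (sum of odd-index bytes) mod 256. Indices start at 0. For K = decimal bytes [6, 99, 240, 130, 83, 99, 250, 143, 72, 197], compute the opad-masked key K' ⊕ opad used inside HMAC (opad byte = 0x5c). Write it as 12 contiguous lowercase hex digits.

Key decimal bytes [6, 99, 240, 130, 83, 99, 250, 143, 72, 197] = 06 63 f0 82 53 63 fa 8f 48 c5 is 10 bytes > B = 6, so hash it first: H(key) = 8b 9c, then zero-pad to 6 bytes: K' = 8b 9c 00 00 00 00.
XOR each byte with 0x5c: 8b⊕5c=d7, 9c⊕5c=c0, 00⊕5c=5c, 00⊕5c=5c, 00⊕5c=5c, 00⊕5c=5c.

d7c05c5c5c5c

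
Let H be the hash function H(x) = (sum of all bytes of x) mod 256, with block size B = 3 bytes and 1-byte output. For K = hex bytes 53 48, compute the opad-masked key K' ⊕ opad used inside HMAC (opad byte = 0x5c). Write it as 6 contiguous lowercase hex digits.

0f145c

Key hex bytes 53 48 is 2 bytes ≤ B = 3; zero-pad to 3 bytes: K' = 53 48 00.
XOR each byte with 0x5c: 53⊕5c=0f, 48⊕5c=14, 00⊕5c=5c.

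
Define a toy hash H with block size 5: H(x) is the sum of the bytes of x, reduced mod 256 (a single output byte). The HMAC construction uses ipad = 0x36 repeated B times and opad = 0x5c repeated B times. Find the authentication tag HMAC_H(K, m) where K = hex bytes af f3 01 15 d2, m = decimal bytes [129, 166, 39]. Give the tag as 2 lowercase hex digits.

Key hex bytes af f3 01 15 d2 is exactly B = 5 bytes: K' = af f3 01 15 d2.
K' ⊕ ipad = 99 c5 37 23 e4.  K' ⊕ opad = f3 af 5d 49 8e.
Inner input = (K'⊕ipad) ∥ m = 99 c5 37 23 e4 ∥ 81 a6 27.
Inner hash: sum = 153+197+55+35+228+129+166+39 = 1002; mod 256 = 234 → ea.
Outer input = (K'⊕opad) ∥ inner = f3 af 5d 49 8e ∥ ea.
Outer hash (tag): sum = 243+175+93+73+142+234 = 960; mod 256 = 192 → c0.

c0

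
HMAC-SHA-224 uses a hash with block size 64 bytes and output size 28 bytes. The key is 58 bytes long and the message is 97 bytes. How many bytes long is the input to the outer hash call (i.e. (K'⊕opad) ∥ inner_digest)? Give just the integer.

Key is 58 ≤ 64 bytes, zero-padded: |K'| = 64.
Outer input = (K'⊕opad) ∥ H(inner) → 64 + 28 = 92 bytes.

92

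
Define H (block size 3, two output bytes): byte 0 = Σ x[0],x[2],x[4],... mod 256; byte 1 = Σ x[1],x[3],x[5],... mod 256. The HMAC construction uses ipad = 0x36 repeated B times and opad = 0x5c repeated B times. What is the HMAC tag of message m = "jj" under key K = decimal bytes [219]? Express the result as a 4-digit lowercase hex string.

Key decimal bytes [219] = db is 1 byte ≤ B = 3; zero-pad to 3 bytes: K' = db 00 00.
K' ⊕ ipad = ed 36 36.  K' ⊕ opad = 87 5c 5c.
Inner input = (K'⊕ipad) ∥ m = ed 36 36 ∥ 6a 6a.
Inner hash: even-index sum = 397 mod 256 = 141; odd-index sum = 160 mod 256 = 160 → 8d a0.
Outer input = (K'⊕opad) ∥ inner = 87 5c 5c ∥ 8d a0.
Outer hash (tag): even-index sum = 387 mod 256 = 131; odd-index sum = 233 mod 256 = 233 → 83 e9.

83e9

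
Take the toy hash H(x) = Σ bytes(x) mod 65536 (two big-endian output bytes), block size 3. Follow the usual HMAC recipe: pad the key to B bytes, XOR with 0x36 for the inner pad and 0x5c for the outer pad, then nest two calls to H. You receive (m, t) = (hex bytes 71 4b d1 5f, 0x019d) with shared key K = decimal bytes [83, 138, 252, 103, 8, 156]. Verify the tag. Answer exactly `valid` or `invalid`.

Key decimal bytes [83, 138, 252, 103, 8, 156] = 53 8a fc 67 08 9c is 6 bytes > B = 3, so hash it first: H(key) = 02 e4, then zero-pad to 3 bytes: K' = 02 e4 00.
K' ⊕ ipad = 34 d2 36; K' ⊕ opad = 5e b8 5c.
Inner hash: sum = 52+210+54+113+75+209+95 = 808 → 03 28.
Outer hash (recomputed tag): sum = 94+184+92+3+40 = 413 → 01 9d.
Recomputed tag = 019d; claimed = 019d → match.

valid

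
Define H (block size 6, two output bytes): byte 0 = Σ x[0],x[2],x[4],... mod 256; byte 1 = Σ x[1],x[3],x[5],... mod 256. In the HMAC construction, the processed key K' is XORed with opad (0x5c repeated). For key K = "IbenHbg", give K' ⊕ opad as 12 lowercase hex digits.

016e5c5c5c5c

Key "IbenHbg" = 49 62 65 6e 48 62 67 is 7 bytes > B = 6, so hash it first: H(key) = 5d 32, then zero-pad to 6 bytes: K' = 5d 32 00 00 00 00.
XOR each byte with 0x5c: 5d⊕5c=01, 32⊕5c=6e, 00⊕5c=5c, 00⊕5c=5c, 00⊕5c=5c, 00⊕5c=5c.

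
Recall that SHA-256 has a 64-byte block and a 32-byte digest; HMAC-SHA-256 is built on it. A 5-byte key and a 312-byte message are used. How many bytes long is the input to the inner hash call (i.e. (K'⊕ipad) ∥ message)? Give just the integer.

376

Key is 5 ≤ 64 bytes, zero-padded: |K'| = 64.
Inner input = (K'⊕ipad) ∥ m → 64 + 312 = 376 bytes.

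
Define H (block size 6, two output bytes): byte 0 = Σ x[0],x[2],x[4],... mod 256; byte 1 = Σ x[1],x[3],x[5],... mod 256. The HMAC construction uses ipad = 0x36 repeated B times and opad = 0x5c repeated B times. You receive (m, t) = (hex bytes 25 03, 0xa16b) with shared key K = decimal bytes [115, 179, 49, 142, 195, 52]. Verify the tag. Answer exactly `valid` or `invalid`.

valid

Key decimal bytes [115, 179, 49, 142, 195, 52] = 73 b3 31 8e c3 34 is exactly B = 6 bytes: K' = 73 b3 31 8e c3 34.
K' ⊕ ipad = 45 85 07 b8 f5 02; K' ⊕ opad = 2f ef 6d d2 9f 68.
Inner hash: even-index sum = 358 mod 256 = 102; odd-index sum = 322 mod 256 = 66 → 66 42.
Outer hash (recomputed tag): even-index sum = 417 mod 256 = 161; odd-index sum = 619 mod 256 = 107 → a1 6b.
Recomputed tag = a16b; claimed = a16b → match.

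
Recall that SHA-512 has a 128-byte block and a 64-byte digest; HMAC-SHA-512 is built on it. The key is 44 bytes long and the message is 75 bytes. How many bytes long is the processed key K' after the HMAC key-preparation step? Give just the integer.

Key is 44 ≤ 128 bytes, zero-padded: |K'| = 128.

128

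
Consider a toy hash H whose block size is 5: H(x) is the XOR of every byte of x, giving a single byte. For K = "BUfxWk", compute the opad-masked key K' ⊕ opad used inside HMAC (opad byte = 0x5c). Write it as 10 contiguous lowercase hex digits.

695c5c5c5c

Key "BUfxWk" = 42 55 66 78 57 6b is 6 bytes > B = 5, so hash it first: H(key) = 35, then zero-pad to 5 bytes: K' = 35 00 00 00 00.
XOR each byte with 0x5c: 35⊕5c=69, 00⊕5c=5c, 00⊕5c=5c, 00⊕5c=5c, 00⊕5c=5c.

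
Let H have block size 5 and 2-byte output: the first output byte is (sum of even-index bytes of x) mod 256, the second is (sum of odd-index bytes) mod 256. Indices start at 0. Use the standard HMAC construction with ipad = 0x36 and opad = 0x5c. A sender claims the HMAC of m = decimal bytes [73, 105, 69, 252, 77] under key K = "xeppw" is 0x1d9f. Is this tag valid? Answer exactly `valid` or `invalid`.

invalid

Key "xeppw" = 78 65 70 70 77 is exactly B = 5 bytes: K' = 78 65 70 70 77.
K' ⊕ ipad = 4e 53 46 46 41; K' ⊕ opad = 24 39 2c 2c 2b.
Inner hash: even-index sum = 570 mod 256 = 58; odd-index sum = 372 mod 256 = 116 → 3a 74.
Outer hash (recomputed tag): even-index sum = 239 mod 256 = 239; odd-index sum = 159 mod 256 = 159 → ef 9f.
Recomputed tag = ef9f; claimed = 1d9f → mismatch.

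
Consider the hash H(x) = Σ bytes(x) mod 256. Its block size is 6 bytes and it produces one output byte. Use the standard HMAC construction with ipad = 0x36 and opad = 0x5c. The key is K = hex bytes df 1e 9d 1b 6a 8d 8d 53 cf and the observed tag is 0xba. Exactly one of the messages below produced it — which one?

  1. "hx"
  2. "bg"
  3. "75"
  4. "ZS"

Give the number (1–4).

3

Key hex bytes df 1e 9d 1b 6a 8d 8d 53 cf is 9 bytes > B = 6, so hash it first: H(key) = 5b, then zero-pad to 6 bytes: K' = 5b 00 00 00 00 00.
K' ⊕ ipad = 6d 36 36 36 36 36; K' ⊕ opad = 07 5c 5c 5c 5c 5c.
m1: inner = H(6d 36 36 36 36 36 68 78) = 5b; tag = H(07 5c 5c 5c 5c 5c 5b) = 2e
m2: inner = H(6d 36 36 36 36 36 62 67) = 44; tag = H(07 5c 5c 5c 5c 5c 44) = 17
m3: inner = H(6d 36 36 36 36 36 37 35) = e7; tag = H(07 5c 5c 5c 5c 5c e7) = ba ← matches
m4: inner = H(6d 36 36 36 36 36 5a 53) = 28; tag = H(07 5c 5c 5c 5c 5c 28) = fb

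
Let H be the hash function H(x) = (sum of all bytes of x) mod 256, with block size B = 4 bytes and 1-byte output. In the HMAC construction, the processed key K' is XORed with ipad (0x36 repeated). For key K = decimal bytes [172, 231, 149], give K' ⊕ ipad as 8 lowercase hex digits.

9ad1a336

Key decimal bytes [172, 231, 149] = ac e7 95 is 3 bytes ≤ B = 4; zero-pad to 4 bytes: K' = ac e7 95 00.
XOR each byte with 0x36: ac⊕36=9a, e7⊕36=d1, 95⊕36=a3, 00⊕36=36.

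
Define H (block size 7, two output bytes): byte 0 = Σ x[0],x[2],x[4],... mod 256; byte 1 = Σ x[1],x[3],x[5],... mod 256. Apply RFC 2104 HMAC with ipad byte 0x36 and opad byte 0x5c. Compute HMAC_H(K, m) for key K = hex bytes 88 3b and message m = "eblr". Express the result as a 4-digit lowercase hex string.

Key hex bytes 88 3b is 2 bytes ≤ B = 7; zero-pad to 7 bytes: K' = 88 3b 00 00 00 00 00.
K' ⊕ ipad = be 0d 36 36 36 36 36.  K' ⊕ opad = d4 67 5c 5c 5c 5c 5c.
Inner input = (K'⊕ipad) ∥ m = be 0d 36 36 36 36 36 ∥ 65 62 6c 72.
Inner hash: even-index sum = 564 mod 256 = 52; odd-index sum = 330 mod 256 = 74 → 34 4a.
Outer input = (K'⊕opad) ∥ inner = d4 67 5c 5c 5c 5c 5c ∥ 34 4a.
Outer hash (tag): even-index sum = 562 mod 256 = 50; odd-index sum = 339 mod 256 = 83 → 32 53.

3253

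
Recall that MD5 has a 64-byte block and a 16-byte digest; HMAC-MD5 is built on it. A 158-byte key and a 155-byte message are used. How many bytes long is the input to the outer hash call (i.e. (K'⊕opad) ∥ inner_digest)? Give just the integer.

80

Key is 158 > 64 bytes, so it is hashed to 16 bytes then zero-padded to 64: |K'| = 64.
Outer input = (K'⊕opad) ∥ H(inner) → 64 + 16 = 80 bytes.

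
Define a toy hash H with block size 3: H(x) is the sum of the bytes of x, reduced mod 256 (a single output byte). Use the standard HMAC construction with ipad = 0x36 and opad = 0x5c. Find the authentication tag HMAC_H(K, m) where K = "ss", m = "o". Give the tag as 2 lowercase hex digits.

Key "ss" = 73 73 is 2 bytes ≤ B = 3; zero-pad to 3 bytes: K' = 73 73 00.
K' ⊕ ipad = 45 45 36.  K' ⊕ opad = 2f 2f 5c.
Inner input = (K'⊕ipad) ∥ m = 45 45 36 ∥ 6f.
Inner hash: sum = 69+69+54+111 = 303; mod 256 = 47 → 2f.
Outer input = (K'⊕opad) ∥ inner = 2f 2f 5c ∥ 2f.
Outer hash (tag): sum = 47+47+92+47 = 233 → e9.

e9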